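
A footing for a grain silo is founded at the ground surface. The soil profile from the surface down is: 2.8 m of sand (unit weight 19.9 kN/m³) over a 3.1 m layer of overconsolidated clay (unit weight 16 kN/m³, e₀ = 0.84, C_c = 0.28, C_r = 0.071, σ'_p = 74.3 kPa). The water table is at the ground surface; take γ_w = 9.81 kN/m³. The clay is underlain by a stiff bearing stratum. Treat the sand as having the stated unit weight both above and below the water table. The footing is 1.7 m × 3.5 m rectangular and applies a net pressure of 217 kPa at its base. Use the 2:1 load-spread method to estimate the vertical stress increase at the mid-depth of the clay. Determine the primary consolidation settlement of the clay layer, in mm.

S_c ≈ 28.1 mm

Mid-depth of clay below the ground surface: z = 2.8 + 3.1/2 = 4.35 m.
Total vertical stress at mid-clay: σ_v = 19.9×2.8 + 16×1.55 = 80.52 kPa.
Pore pressure: u = 9.81×(4.35 − 0) = 42.673 kPa.
Initial effective stress: σ'_0 = σ_v − u = 80.52 − 42.673 = 37.847 kPa.
Stress increase at mid-clay by the 2:1 spreading method:
Δσ = qBL/((B+z)(L+z)) = 217×1.7×3.5/((1.7+4.35)(3.5+4.35)) = 27.186 kPa
Final effective stress: σ'_f = 37.847 + 27.186 = 65.033 kPa.
σ'_f = 65.033 ≤ σ'_p = 74.3 kPa, so the clay remains overconsolidated and only the recompression index applies:
S_c = C_r·H/(1+e₀)·log₁₀(σ'_f/σ'_0) = 0.071×3.1/1.84×log₁₀(65.033/37.847)
    = 0.11962 × 0.2351 = 0.02812 m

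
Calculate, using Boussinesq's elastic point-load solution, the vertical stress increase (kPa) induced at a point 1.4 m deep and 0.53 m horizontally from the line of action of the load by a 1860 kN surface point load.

Δσ_z ≈ 324 kPa

Boussinesq vertical stress below a point load on an elastic half-space:
Δσ_z = 3P/(2πz²) · [1 + (r/z)²]^(−5/2)
r/z = 0.53/1.4 = 0.37857; [1+(r/z)²]^(−5/2) = 0.71546.
Δσ_z = 3×1860/(2π×1.4²) × 0.71546 = 453.1 × 0.71546 = 324.2 kPa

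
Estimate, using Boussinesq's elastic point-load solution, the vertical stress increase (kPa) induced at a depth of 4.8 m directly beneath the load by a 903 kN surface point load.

Boussinesq vertical stress below a point load on an elastic half-space:
Δσ_z = 3P/(2πz²) · [1 + (r/z)²]^(−5/2)
r/z = 0/4.8 = 0; [1+(r/z)²]^(−5/2) = 1.
Δσ_z = 3×903/(2π×4.8²) × 1 = 18.713 × 1 = 18.71 kPa

Δσ_z ≈ 18.7 kPa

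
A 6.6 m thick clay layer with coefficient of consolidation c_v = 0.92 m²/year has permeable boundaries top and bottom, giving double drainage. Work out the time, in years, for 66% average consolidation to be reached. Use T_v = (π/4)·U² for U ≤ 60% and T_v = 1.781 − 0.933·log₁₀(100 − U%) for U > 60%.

Drainage path length: H_d = H/2 = 3.3 m (double drainage).
U > 60%: T_v = 1.781 − 0.933·log₁₀(100 − 66) = 0.35213.
t = T_v·H_d²/c_v = 0.35213×3.3²/0.92 = 4.168 years.

t ≈ 4.17 years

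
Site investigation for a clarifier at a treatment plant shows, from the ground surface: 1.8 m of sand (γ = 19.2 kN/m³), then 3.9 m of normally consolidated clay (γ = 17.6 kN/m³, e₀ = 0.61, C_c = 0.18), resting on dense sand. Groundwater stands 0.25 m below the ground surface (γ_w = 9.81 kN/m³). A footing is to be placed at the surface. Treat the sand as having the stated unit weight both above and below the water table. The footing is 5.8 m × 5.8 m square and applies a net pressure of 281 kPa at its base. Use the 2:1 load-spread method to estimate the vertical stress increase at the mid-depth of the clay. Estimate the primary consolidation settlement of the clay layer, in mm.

S_c ≈ 263 mm

Mid-depth of clay below the ground surface: z = 1.8 + 3.9/2 = 3.75 m.
Total vertical stress at mid-clay: σ_v = 19.2×1.8 + 17.6×1.95 = 68.88 kPa.
Pore pressure: u = 9.81×(3.75 − 0.25) = 34.335 kPa.
Initial effective stress: σ'_0 = σ_v − u = 68.88 − 34.335 = 34.545 kPa.
Stress increase at mid-clay by the 2:1 spreading method:
Δσ = qBL/((B+z)(L+z)) = 281×5.8×5.8/((5.8+3.75)(5.8+3.75)) = 103.65 kPa
Final effective stress: σ'_f = σ'_0 + Δσ = 34.545 + 103.65 = 138.19 kPa.
Normally consolidated clay, so the full stress increment lies on the virgin compression line:
S_c = C_c·H/(1+e₀)·log₁₀(σ'_f/σ'_0) = 0.18×3.9/(1+0.61)×log₁₀(138.19/34.545)
    = 0.43602 × 0.60209 = 0.2625 m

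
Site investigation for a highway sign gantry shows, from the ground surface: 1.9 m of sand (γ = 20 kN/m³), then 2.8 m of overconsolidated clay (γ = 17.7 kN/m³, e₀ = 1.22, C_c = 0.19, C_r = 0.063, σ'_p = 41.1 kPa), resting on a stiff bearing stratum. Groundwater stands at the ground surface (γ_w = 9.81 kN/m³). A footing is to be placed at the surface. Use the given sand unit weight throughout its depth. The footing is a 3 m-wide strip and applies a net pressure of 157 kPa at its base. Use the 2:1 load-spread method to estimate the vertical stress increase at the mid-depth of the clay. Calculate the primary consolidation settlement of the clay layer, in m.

Mid-depth of clay below the ground surface: z = 1.9 + 2.8/2 = 3.3 m.
Total vertical stress at mid-clay: σ_v = 20×1.9 + 17.7×1.4 = 62.78 kPa.
Pore pressure: u = 9.81×(3.3 − 0) = 32.373 kPa.
Initial effective stress: σ'_0 = σ_v − u = 62.78 − 32.373 = 30.407 kPa.
Stress increase at mid-clay by the 2:1 spreading method:
Δσ = qB/(B+z) = 157×3/(3+3.3) = 74.762 kPa
Final effective stress: σ'_f = 30.407 + 74.762 = 105.17 kPa.
σ'_f = 105.17 > σ'_p = 41.1 kPa, so the stress path crosses the preconsolidation pressure — recompression up to σ'_p, then virgin compression beyond:
S_c = H/(1+e₀)·[C_r·log₁₀(σ'_p/σ'_0) + C_c·log₁₀(σ'_f/σ'_p)]
    = 2.8/2.22 × [0.063×log₁₀(41.1/30.407) + 0.19×log₁₀(105.17/41.1)]
    = 1.2613 × [0.0082447 + 0.07753] = 0.1082 m

S_c ≈ 0.108 m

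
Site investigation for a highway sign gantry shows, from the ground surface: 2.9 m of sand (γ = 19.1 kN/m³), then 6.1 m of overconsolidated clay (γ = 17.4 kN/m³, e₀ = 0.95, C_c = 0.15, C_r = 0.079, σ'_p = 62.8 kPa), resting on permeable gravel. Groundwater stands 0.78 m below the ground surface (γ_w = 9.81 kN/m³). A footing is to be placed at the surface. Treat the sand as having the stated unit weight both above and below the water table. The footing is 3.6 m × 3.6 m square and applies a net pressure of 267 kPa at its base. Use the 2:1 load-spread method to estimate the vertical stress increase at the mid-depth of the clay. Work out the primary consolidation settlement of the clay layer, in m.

S_c ≈ 0.0948 m

Mid-depth of clay below the ground surface: z = 2.9 + 6.1/2 = 5.95 m.
Total vertical stress at mid-clay: σ_v = 19.1×2.9 + 17.4×3.05 = 108.46 kPa.
Pore pressure: u = 9.81×(5.95 − 0.78) = 50.718 kPa.
Initial effective stress: σ'_0 = σ_v − u = 108.46 − 50.718 = 57.742 kPa.
Stress increase at mid-clay by the 2:1 spreading method:
Δσ = qBL/((B+z)(L+z)) = 267×3.6×3.6/((3.6+5.95)(3.6+5.95)) = 37.941 kPa
Final effective stress: σ'_f = 57.742 + 37.941 = 95.683 kPa.
σ'_f = 95.683 > σ'_p = 62.8 kPa, so the stress path crosses the preconsolidation pressure — recompression up to σ'_p, then virgin compression beyond:
S_c = H/(1+e₀)·[C_r·log₁₀(σ'_p/σ'_0) + C_c·log₁₀(σ'_f/σ'_p)]
    = 6.1/1.95 × [0.079×log₁₀(62.8/57.742) + 0.15×log₁₀(95.683/62.8)]
    = 3.1282 × [0.002881 + 0.027431] = 0.09482 m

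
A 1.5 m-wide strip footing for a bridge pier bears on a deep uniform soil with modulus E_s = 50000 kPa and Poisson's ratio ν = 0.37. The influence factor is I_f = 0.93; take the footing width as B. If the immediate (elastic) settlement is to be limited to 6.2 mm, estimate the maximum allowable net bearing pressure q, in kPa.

q ≈ 257 kPa

S_e = q·B·(1−ν²)/E_s · I_f  ⇒  q = S_e·E_s / (B·(1−ν²)·I_f).
q = 0.0062 × 50000 / (1.5 × 0.8631 × 0.93) = 257.5 kPa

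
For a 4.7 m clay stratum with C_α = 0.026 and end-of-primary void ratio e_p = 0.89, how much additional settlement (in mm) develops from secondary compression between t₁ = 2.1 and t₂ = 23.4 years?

S_s ≈ 67.7 mm

Secondary compression: S_s = C_α·H/(1+e_p)·log₁₀(t₂/t₁)
S_s = 0.026×4.7/(1+0.89)×log₁₀(23.4/2.1)
    = 0.06466 × 1.047 = 0.06769 m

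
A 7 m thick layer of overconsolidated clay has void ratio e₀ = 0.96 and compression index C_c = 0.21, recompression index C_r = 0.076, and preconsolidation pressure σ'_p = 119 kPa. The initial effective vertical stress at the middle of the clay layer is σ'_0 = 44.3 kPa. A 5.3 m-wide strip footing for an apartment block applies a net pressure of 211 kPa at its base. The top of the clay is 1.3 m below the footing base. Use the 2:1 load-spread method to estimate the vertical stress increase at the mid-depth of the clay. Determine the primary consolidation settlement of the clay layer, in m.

S_c ≈ 0.203 m

Mid-depth of clay below the footing base: z = 1.3 + 7/2 = 4.8 m.
Stress increase at mid-clay by the 2:1 spreading method:
Δσ = qB/(B+z) = 211×5.3/(5.3+4.8) = 110.72 kPa
Final effective stress: σ'_f = 44.3 + 110.72 = 155.02 kPa.
σ'_f = 155.02 > σ'_p = 119 kPa, so the stress path crosses the preconsolidation pressure — recompression up to σ'_p, then virgin compression beyond:
S_c = H/(1+e₀)·[C_r·log₁₀(σ'_p/σ'_0) + C_c·log₁₀(σ'_f/σ'_p)]
    = 7/1.96 × [0.076×log₁₀(119/44.3) + 0.21×log₁₀(155.02/119)]
    = 3.5714 × [0.032615 + 0.024117] = 0.2026 m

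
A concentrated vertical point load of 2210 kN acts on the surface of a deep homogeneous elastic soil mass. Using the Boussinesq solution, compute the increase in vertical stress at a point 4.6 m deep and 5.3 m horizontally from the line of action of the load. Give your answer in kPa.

Boussinesq vertical stress below a point load on an elastic half-space:
Δσ_z = 3P/(2πz²) · [1 + (r/z)²]^(−5/2)
r/z = 5.3/4.6 = 1.1522; [1+(r/z)²]^(−5/2) = 0.121.
Δσ_z = 3×2210/(2π×4.6²) × 0.121 = 49.868 × 0.121 = 6.034 kPa

Δσ_z ≈ 6.03 kPa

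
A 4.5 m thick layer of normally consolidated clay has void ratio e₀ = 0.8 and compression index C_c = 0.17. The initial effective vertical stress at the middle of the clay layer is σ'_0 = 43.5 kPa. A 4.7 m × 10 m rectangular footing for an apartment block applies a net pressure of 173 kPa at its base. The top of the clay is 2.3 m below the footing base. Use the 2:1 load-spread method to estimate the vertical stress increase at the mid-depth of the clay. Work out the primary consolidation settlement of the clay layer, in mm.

Mid-depth of clay below the footing base: z = 2.3 + 4.5/2 = 4.55 m.
Stress increase at mid-clay by the 2:1 spreading method:
Δσ = qBL/((B+z)(L+z)) = 173×4.7×10/((4.7+4.55)(10+4.55)) = 60.414 kPa
Final effective stress: σ'_f = σ'_0 + Δσ = 43.5 + 60.414 = 103.91 kPa.
Normally consolidated clay, so the full stress increment lies on the virgin compression line:
S_c = C_c·H/(1+e₀)·log₁₀(σ'_f/σ'_0) = 0.17×4.5/(1+0.8)×log₁₀(103.91/43.5)
    = 0.425 × 0.37817 = 0.1607 m

S_c ≈ 161 mm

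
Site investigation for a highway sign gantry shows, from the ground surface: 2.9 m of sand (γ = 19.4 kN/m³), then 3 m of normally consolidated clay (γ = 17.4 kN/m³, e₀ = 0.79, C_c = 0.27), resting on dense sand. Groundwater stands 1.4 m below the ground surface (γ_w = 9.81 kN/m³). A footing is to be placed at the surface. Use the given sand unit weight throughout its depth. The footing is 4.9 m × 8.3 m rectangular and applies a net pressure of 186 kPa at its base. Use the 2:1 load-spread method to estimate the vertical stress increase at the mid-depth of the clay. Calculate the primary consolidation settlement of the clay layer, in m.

S_c ≈ 0.156 m

Mid-depth of clay below the ground surface: z = 2.9 + 3/2 = 4.4 m.
Total vertical stress at mid-clay: σ_v = 19.4×2.9 + 17.4×1.5 = 82.36 kPa.
Pore pressure: u = 9.81×(4.4 − 1.4) = 29.43 kPa.
Initial effective stress: σ'_0 = σ_v − u = 82.36 − 29.43 = 52.93 kPa.
Stress increase at mid-clay by the 2:1 spreading method:
Δσ = qBL/((B+z)(L+z)) = 186×4.9×8.3/((4.9+4.4)(8.3+4.4)) = 64.047 kPa
Final effective stress: σ'_f = σ'_0 + Δσ = 52.93 + 64.047 = 116.98 kPa.
Normally consolidated clay, so the full stress increment lies on the virgin compression line:
S_c = C_c·H/(1+e₀)·log₁₀(σ'_f/σ'_0) = 0.27×3/(1+0.79)×log₁₀(116.98/52.93)
    = 0.45251 × 0.34441 = 0.1558 m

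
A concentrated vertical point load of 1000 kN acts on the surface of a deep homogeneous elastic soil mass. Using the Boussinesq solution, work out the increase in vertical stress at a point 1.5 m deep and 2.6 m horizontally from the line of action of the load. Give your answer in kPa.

Boussinesq vertical stress below a point load on an elastic half-space:
Δσ_z = 3P/(2πz²) · [1 + (r/z)²]^(−5/2)
r/z = 2.6/1.5 = 1.7333; [1+(r/z)²]^(−5/2) = 0.031163.
Δσ_z = 3×1000/(2π×1.5²) × 0.031163 = 212.21 × 0.031163 = 6.613 kPa

Δσ_z ≈ 6.61 kPa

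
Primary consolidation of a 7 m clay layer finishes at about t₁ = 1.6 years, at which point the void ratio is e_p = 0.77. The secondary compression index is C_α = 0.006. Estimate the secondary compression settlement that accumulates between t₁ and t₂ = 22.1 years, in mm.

S_s ≈ 27.1 mm

Secondary compression: S_s = C_α·H/(1+e_p)·log₁₀(t₂/t₁)
S_s = 0.006×7/(1+0.77)×log₁₀(22.1/1.6)
    = 0.02373 × 1.14 = 0.02706 m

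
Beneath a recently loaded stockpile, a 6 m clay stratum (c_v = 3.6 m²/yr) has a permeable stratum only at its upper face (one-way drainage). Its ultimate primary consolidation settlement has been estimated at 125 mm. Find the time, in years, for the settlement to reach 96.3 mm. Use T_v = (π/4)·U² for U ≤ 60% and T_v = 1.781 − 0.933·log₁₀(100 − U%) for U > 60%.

Drainage path length: H_d = H = 6 m (single drainage).
U = S(t)/S_ult = 96.3/125 = 0.7704.
U > 60%: T_v = 1.781 − 0.933·log₁₀(100 − 77.04) = 0.51121.
t = T_v·H_d²/c_v = 0.51121×6²/3.6 = 5.112 years.

t ≈ 5.11 years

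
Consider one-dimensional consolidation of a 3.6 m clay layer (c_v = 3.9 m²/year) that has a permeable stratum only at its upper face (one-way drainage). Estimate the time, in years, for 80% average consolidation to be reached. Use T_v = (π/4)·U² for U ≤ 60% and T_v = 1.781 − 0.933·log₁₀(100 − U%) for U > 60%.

Drainage path length: H_d = H = 3.6 m (single drainage).
U > 60%: T_v = 1.781 − 0.933·log₁₀(100 − 80) = 0.56714.
t = T_v·H_d²/c_v = 0.56714×3.6²/3.9 = 1.885 years.

t ≈ 1.88 years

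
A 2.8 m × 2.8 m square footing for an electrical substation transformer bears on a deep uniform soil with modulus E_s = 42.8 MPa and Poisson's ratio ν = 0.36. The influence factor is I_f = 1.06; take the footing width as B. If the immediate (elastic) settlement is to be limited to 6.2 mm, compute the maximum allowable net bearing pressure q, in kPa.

E_s = 42.8 MPa = 42800 kPa.
S_e = q·B·(1−ν²)/E_s · I_f  ⇒  q = S_e·E_s / (B·(1−ν²)·I_f).
q = 0.0062 × 42800 / (2.8 × 0.8704 × 1.06) = 102.7 kPa

q ≈ 103 kPa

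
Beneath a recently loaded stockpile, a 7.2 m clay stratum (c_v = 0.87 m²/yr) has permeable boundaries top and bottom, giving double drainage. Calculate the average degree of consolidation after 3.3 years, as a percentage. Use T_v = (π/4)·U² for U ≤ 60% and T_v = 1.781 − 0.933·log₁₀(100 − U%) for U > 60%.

U ≈ 53.1 %

Drainage path length: H_d = H/2 = 3.6 m (double drainage).
T_v = c_v·t/H_d² = 0.87×3.3/3.6² = 0.22153.
T_v = 0.22153 corresponds to the U ≤ 60% branch:
U = √(4T_v/π) = 0.5311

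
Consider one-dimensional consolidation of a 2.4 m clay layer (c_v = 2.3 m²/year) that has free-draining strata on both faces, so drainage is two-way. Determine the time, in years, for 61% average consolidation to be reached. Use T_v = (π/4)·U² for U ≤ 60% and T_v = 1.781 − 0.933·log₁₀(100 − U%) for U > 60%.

t ≈ 0.186 years

Drainage path length: H_d = H/2 = 1.2 m (double drainage).
U > 60%: T_v = 1.781 − 0.933·log₁₀(100 − 61) = 0.29654.
t = T_v·H_d²/c_v = 0.29654×1.2²/2.3 = 0.1857 years.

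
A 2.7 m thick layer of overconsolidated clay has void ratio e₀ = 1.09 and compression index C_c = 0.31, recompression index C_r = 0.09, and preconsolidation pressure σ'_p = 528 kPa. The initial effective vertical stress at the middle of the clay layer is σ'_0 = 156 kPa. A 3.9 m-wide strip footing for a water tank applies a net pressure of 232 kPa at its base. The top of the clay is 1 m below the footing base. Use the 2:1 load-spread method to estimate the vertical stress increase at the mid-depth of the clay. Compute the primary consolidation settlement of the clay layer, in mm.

Mid-depth of clay below the footing base: z = 1 + 2.7/2 = 2.35 m.
Stress increase at mid-clay by the 2:1 spreading method:
Δσ = qB/(B+z) = 232×3.9/(3.9+2.35) = 144.77 kPa
Final effective stress: σ'_f = 156 + 144.77 = 300.77 kPa.
σ'_f = 300.77 ≤ σ'_p = 528 kPa, so the clay remains overconsolidated and only the recompression index applies:
S_c = C_r·H/(1+e₀)·log₁₀(σ'_f/σ'_0) = 0.09×2.7/2.09×log₁₀(300.77/156)
    = 0.11627 × 0.28511 = 0.03315 m

S_c ≈ 33.2 mm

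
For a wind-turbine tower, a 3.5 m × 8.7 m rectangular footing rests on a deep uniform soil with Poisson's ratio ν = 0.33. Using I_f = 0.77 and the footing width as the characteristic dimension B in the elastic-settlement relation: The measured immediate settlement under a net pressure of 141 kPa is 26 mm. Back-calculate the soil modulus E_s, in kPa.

S_e = q·B·(1−ν²)/E_s · I_f  ⇒  E_s = q·B·(1−ν²)·I_f / S_e.
E_s = 141 × 3.5 × 0.8911 × 0.77 / 0.026 = 13020 kPa

E_s ≈ 13000 kPa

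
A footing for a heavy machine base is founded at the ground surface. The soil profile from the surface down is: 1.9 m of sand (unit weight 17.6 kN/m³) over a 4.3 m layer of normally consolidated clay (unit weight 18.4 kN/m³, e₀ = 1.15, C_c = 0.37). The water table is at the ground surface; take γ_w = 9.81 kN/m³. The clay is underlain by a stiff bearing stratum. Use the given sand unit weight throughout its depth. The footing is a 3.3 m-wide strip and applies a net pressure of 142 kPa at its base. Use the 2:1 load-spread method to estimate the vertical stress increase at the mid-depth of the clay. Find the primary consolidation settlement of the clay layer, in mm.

S_c ≈ 344 mm

Mid-depth of clay below the ground surface: z = 1.9 + 4.3/2 = 4.05 m.
Total vertical stress at mid-clay: σ_v = 17.6×1.9 + 18.4×2.15 = 73 kPa.
Pore pressure: u = 9.81×(4.05 − 0) = 39.73 kPa.
Initial effective stress: σ'_0 = σ_v − u = 73 − 39.73 = 33.27 kPa.
Stress increase at mid-clay by the 2:1 spreading method:
Δσ = qB/(B+z) = 142×3.3/(3.3+4.05) = 63.755 kPa
Final effective stress: σ'_f = σ'_0 + Δσ = 33.27 + 63.755 = 97.025 kPa.
Normally consolidated clay, so the full stress increment lies on the virgin compression line:
S_c = C_c·H/(1+e₀)·log₁₀(σ'_f/σ'_0) = 0.37×4.3/(1+1.15)×log₁₀(97.025/33.27)
    = 0.74 × 0.46483 = 0.344 m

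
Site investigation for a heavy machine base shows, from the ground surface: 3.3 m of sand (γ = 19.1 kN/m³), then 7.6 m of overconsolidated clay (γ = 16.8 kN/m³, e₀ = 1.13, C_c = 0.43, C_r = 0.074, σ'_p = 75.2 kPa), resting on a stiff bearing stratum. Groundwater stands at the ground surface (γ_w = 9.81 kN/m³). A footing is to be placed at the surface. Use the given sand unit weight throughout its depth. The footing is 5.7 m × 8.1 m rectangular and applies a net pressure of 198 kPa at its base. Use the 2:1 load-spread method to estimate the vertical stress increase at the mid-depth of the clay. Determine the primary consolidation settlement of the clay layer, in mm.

S_c ≈ 249 mm

Mid-depth of clay below the ground surface: z = 3.3 + 7.6/2 = 7.1 m.
Total vertical stress at mid-clay: σ_v = 19.1×3.3 + 16.8×3.8 = 126.87 kPa.
Pore pressure: u = 9.81×(7.1 − 0) = 69.651 kPa.
Initial effective stress: σ'_0 = σ_v − u = 126.87 − 69.651 = 57.219 kPa.
Stress increase at mid-clay by the 2:1 spreading method:
Δσ = qBL/((B+z)(L+z)) = 198×5.7×8.1/((5.7+7.1)(8.1+7.1)) = 46.986 kPa
Final effective stress: σ'_f = 57.219 + 46.986 = 104.2 kPa.
σ'_f = 104.2 > σ'_p = 75.2 kPa, so the stress path crosses the preconsolidation pressure — recompression up to σ'_p, then virgin compression beyond:
S_c = H/(1+e₀)·[C_r·log₁₀(σ'_p/σ'_0) + C_c·log₁₀(σ'_f/σ'_p)]
    = 7.6/2.13 × [0.074×log₁₀(75.2/57.219) + 0.43×log₁₀(104.2/75.2)]
    = 3.5681 × [0.0087821 + 0.060909] = 0.2487 m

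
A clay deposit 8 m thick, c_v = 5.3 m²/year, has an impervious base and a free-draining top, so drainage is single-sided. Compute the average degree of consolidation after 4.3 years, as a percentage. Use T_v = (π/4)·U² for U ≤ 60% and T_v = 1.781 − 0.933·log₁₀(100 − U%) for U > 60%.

Drainage path length: H_d = H = 8 m (single drainage).
T_v = c_v·t/H_d² = 5.3×4.3/8² = 0.35609.
T_v = 0.35609 corresponds to the U > 60% branch:
U = 1 − 10^((1.781 − T_v)/0.933)/100 = 0.6633

U ≈ 66.3 %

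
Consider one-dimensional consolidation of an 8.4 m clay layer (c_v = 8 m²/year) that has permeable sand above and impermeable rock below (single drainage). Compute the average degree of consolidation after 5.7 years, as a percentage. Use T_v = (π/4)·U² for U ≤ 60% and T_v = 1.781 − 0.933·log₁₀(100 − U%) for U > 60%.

U ≈ 83.5 %

Drainage path length: H_d = H = 8.4 m (single drainage).
T_v = c_v·t/H_d² = 8×5.7/8.4² = 0.64626.
T_v = 0.64626 corresponds to the U > 60% branch:
U = 1 − 10^((1.781 − T_v)/0.933)/100 = 0.8355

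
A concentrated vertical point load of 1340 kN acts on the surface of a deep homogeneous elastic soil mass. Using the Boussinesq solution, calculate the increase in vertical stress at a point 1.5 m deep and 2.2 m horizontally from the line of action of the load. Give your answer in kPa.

Boussinesq vertical stress below a point load on an elastic half-space:
Δσ_z = 3P/(2πz²) · [1 + (r/z)²]^(−5/2)
r/z = 2.2/1.5 = 1.4667; [1+(r/z)²]^(−5/2) = 0.056734.
Δσ_z = 3×1340/(2π×1.5²) × 0.056734 = 284.36 × 0.056734 = 16.13 kPa

Δσ_z ≈ 16.1 kPa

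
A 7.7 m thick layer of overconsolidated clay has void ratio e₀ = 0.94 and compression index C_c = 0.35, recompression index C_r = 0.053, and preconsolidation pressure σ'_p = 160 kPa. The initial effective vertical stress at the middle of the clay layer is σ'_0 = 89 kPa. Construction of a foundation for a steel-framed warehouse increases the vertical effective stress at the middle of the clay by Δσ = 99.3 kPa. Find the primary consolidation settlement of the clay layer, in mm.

Final effective stress: σ'_f = 89 + 99.3 = 188.3 kPa.
σ'_f = 188.3 > σ'_p = 160 kPa, so the stress path crosses the preconsolidation pressure — recompression up to σ'_p, then virgin compression beyond:
S_c = H/(1+e₀)·[C_r·log₁₀(σ'_p/σ'_0) + C_c·log₁₀(σ'_f/σ'_p)]
    = 7.7/1.94 × [0.053×log₁₀(160/89) + 0.35×log₁₀(188.3/160)]
    = 3.9691 × [0.013501 + 0.024756] = 0.1518 m

S_c ≈ 152 mm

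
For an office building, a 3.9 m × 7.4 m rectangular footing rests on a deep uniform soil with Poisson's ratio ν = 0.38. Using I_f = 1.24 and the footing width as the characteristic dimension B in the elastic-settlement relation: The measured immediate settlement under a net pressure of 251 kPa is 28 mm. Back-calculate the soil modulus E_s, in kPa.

S_e = q·B·(1−ν²)/E_s · I_f  ⇒  E_s = q·B·(1−ν²)·I_f / S_e.
E_s = 251 × 3.9 × 0.8556 × 1.24 / 0.028 = 37090 kPa

E_s ≈ 37100 kPa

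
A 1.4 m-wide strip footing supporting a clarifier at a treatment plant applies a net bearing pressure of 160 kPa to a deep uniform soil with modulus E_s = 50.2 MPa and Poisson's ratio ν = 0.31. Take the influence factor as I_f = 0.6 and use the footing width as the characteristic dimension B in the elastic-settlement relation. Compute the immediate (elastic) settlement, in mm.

Immediate (elastic) settlement: S_e = q·B·(1−ν²)/E_s · I_f.
E_s = 50.2 MPa = 50200 kPa.
S_e = 160 × 1.4 × (1 − 0.31²) / 50200 × 0.6
    = 160 × 1.4 × 0.9039 / 50200 × 0.6
    = 0.00242 m = 2.42 mm

S_e ≈ 2.42 mm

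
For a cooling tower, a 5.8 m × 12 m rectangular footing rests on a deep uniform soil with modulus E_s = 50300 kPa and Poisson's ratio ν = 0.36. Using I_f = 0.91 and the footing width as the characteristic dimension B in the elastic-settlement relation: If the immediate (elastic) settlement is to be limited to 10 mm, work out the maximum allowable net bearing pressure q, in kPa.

q ≈ 109 kPa

S_e = q·B·(1−ν²)/E_s · I_f  ⇒  q = S_e·E_s / (B·(1−ν²)·I_f).
q = 0.01 × 50300 / (5.8 × 0.8704 × 0.91) = 109.5 kPa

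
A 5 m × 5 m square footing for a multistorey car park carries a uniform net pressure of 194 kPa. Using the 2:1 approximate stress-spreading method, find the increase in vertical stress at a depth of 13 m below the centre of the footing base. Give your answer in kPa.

Δσ_z ≈ 15 kPa

By the 2:1 method the load spreads at 1 horizontal : 2 vertical, so at depth z the loaded area has grown by z in each plan dimension:
Δσ = qBL/((B+z)(L+z)) = 194×5×5/((5+13)(5+13)) = 14.969 kPa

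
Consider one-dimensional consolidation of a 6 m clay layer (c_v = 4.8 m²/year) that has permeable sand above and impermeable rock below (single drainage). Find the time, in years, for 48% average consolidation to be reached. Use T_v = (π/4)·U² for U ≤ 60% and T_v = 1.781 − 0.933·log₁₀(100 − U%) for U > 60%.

t ≈ 1.36 years

Drainage path length: H_d = H = 6 m (single drainage).
U ≤ 60%: T_v = (π/4)·U² = (π/4)×0.48² = 0.18096.
t = T_v·H_d²/c_v = 0.18096×6²/4.8 = 1.357 years.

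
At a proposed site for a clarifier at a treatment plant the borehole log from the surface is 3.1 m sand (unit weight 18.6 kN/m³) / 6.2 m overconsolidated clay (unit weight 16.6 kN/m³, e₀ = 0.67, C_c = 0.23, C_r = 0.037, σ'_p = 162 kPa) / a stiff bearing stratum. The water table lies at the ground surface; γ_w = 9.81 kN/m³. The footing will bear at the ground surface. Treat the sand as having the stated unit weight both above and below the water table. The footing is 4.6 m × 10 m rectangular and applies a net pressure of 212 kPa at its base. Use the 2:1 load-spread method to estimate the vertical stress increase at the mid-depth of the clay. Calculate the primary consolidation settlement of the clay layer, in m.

Mid-depth of clay below the ground surface: z = 3.1 + 6.2/2 = 6.2 m.
Total vertical stress at mid-clay: σ_v = 18.6×3.1 + 16.6×3.1 = 109.12 kPa.
Pore pressure: u = 9.81×(6.2 − 0) = 60.822 kPa.
Initial effective stress: σ'_0 = σ_v − u = 109.12 − 60.822 = 48.298 kPa.
Stress increase at mid-clay by the 2:1 spreading method:
Δσ = qBL/((B+z)(L+z)) = 212×4.6×10/((4.6+6.2)(10+6.2)) = 55.738 kPa
Final effective stress: σ'_f = 48.298 + 55.738 = 104.04 kPa.
σ'_f = 104.04 ≤ σ'_p = 162 kPa, so the clay remains overconsolidated and only the recompression index applies:
S_c = C_r·H/(1+e₀)·log₁₀(σ'_f/σ'_0) = 0.037×6.2/1.67×log₁₀(104.04/48.298)
    = 0.13737 × 0.33327 = 0.04578 m

S_c ≈ 0.0458 m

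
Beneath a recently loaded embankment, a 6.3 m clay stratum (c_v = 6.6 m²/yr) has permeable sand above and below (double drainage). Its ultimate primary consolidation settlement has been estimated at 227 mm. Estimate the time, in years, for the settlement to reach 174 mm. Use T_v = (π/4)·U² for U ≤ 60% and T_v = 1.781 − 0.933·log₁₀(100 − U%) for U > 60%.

t ≈ 0.758 years

Drainage path length: H_d = H/2 = 3.15 m (double drainage).
U = S(t)/S_ult = 174/227 = 0.7665.
U > 60%: T_v = 1.781 − 0.933·log₁₀(100 − 76.652) = 0.50442.
t = T_v·H_d²/c_v = 0.50442×3.15²/6.6 = 0.7583 years.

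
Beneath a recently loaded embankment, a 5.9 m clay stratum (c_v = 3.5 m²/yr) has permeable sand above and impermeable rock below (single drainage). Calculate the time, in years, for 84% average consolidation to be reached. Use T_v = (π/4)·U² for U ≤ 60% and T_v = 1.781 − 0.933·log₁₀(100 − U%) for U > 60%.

Drainage path length: H_d = H = 5.9 m (single drainage).
U > 60%: T_v = 1.781 − 0.933·log₁₀(100 − 84) = 0.65756.
t = T_v·H_d²/c_v = 0.65756×5.9²/3.5 = 6.54 years.

t ≈ 6.54 years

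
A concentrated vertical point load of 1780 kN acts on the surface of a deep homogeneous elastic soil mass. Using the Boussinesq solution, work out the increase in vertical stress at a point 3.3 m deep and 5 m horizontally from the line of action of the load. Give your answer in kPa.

Δσ_z ≈ 3.96 kPa

Boussinesq vertical stress below a point load on an elastic half-space:
Δσ_z = 3P/(2πz²) · [1 + (r/z)²]^(−5/2)
r/z = 5/3.3 = 1.5152; [1+(r/z)²]^(−5/2) = 0.050715.
Δσ_z = 3×1780/(2π×3.3²) × 0.050715 = 78.043 × 0.050715 = 3.958 kPa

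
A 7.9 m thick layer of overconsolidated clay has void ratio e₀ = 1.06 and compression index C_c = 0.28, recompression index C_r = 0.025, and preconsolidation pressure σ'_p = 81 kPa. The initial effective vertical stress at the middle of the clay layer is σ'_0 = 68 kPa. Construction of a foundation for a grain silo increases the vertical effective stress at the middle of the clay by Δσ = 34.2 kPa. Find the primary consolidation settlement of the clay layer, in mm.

Final effective stress: σ'_f = 68 + 34.2 = 102.2 kPa.
σ'_f = 102.2 > σ'_p = 81 kPa, so the stress path crosses the preconsolidation pressure — recompression up to σ'_p, then virgin compression beyond:
S_c = H/(1+e₀)·[C_r·log₁₀(σ'_p/σ'_0) + C_c·log₁₀(σ'_f/σ'_p)]
    = 7.9/2.06 × [0.025×log₁₀(81/68) + 0.28×log₁₀(102.2/81)]
    = 3.835 × [0.0018994 + 0.02827] = 0.1157 m

S_c ≈ 116 mm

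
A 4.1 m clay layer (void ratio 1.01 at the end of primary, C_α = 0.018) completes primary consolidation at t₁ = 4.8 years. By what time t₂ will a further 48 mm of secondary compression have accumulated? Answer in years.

t₂ ≈ 97.4 years

S_s = C_α·H/(1+e_p)·log₁₀(t₂/t₁) ⇒ log₁₀(t₂/t₁) = S_s·(1+e_p)/(C_α·H).
log₁₀(t₂/t₁) = 0.048 × (1+1.01) / (0.018×4.1) = 1.307
t₂ = t₁ × 10^1.307 = 4.8 × 20.29 = 97.4 years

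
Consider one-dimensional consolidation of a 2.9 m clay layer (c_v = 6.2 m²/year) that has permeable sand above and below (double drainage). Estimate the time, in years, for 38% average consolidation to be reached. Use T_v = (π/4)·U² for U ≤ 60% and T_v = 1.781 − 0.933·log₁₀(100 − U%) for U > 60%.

Drainage path length: H_d = H/2 = 1.45 m (double drainage).
U ≤ 60%: T_v = (π/4)·U² = (π/4)×0.38² = 0.11341.
t = T_v·H_d²/c_v = 0.11341×1.45²/6.2 = 0.03846 years.

t ≈ 0.0385 years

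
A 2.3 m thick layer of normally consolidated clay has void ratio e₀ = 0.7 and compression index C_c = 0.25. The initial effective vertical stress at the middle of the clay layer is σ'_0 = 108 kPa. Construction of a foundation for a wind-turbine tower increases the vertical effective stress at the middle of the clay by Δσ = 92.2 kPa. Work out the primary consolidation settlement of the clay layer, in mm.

S_c ≈ 90.7 mm

Final effective stress: σ'_f = σ'_0 + Δσ = 108 + 92.2 = 200.2 kPa.
Normally consolidated clay, so the full stress increment lies on the virgin compression line:
S_c = C_c·H/(1+e₀)·log₁₀(σ'_f/σ'_0) = 0.25×2.3/(1+0.7)×log₁₀(200.2/108)
    = 0.33824 × 0.26804 = 0.09066 m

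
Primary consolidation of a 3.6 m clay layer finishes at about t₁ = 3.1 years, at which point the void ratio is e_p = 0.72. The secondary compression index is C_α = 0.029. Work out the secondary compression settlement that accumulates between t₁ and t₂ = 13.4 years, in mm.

Secondary compression: S_s = C_α·H/(1+e_p)·log₁₀(t₂/t₁)
S_s = 0.029×3.6/(1+0.72)×log₁₀(13.4/3.1)
    = 0.0607 × 0.6357 = 0.03859 m

S_s ≈ 38.6 mm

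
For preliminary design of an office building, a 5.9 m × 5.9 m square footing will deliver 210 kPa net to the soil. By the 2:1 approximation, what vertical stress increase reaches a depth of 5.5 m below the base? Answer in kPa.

By the 2:1 method the load spreads at 1 horizontal : 2 vertical, so at depth z the loaded area has grown by z in each plan dimension:
Δσ = qBL/((B+z)(L+z)) = 210×5.9×5.9/((5.9+5.5)(5.9+5.5)) = 56.249 kPa

Δσ_z ≈ 56.2 kPa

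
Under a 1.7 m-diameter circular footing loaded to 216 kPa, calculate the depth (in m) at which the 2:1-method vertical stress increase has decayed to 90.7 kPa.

2:1 spreading — at depth z the loaded area has grown by z in each plan dimension:
qD²/(D+z)² = Δσ_z ⇒ z = D(√(q/Δσ_z) − 1) = 1.7×(√(216/90.7) − 1) = 0.9234 m

z ≈ 0.923 m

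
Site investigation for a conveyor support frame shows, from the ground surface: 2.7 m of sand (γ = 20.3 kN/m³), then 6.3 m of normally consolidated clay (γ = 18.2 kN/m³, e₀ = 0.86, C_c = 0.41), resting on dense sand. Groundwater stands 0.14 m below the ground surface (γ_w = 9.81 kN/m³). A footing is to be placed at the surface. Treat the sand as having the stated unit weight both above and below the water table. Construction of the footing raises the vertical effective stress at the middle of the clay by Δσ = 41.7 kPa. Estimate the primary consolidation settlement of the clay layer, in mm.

S_c ≈ 335 mm

Mid-depth of clay below the ground surface: z = 2.7 + 6.3/2 = 5.85 m.
Total vertical stress at mid-clay: σ_v = 20.3×2.7 + 18.2×3.15 = 112.14 kPa.
Pore pressure: u = 9.81×(5.85 − 0.14) = 56.015 kPa.
Initial effective stress: σ'_0 = σ_v − u = 112.14 − 56.015 = 56.125 kPa.
Final effective stress: σ'_f = σ'_0 + Δσ = 56.125 + 41.7 = 97.825 kPa.
Normally consolidated clay, so the full stress increment lies on the virgin compression line:
S_c = C_c·H/(1+e₀)·log₁₀(σ'_f/σ'_0) = 0.41×6.3/(1+0.86)×log₁₀(97.825/56.125)
    = 1.3887 × 0.24129 = 0.3351 m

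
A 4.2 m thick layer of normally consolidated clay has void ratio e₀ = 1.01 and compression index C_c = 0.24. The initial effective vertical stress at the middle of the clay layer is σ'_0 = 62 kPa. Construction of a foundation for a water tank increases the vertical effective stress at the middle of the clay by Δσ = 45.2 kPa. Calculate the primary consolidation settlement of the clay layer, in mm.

Final effective stress: σ'_f = σ'_0 + Δσ = 62 + 45.2 = 107.2 kPa.
Normally consolidated clay, so the full stress increment lies on the virgin compression line:
S_c = C_c·H/(1+e₀)·log₁₀(σ'_f/σ'_0) = 0.24×4.2/(1+1.01)×log₁₀(107.2/62)
    = 0.50149 × 0.2378 = 0.1193 m

S_c ≈ 119 mm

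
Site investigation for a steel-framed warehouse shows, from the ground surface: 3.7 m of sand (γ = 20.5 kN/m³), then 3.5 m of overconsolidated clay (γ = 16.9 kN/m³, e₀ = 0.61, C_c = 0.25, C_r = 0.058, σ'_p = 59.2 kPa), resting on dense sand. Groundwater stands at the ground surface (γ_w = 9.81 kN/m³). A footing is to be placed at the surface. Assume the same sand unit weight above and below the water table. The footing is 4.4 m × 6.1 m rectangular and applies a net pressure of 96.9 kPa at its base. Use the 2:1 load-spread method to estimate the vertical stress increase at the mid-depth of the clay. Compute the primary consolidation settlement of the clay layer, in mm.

Mid-depth of clay below the ground surface: z = 3.7 + 3.5/2 = 5.45 m.
Total vertical stress at mid-clay: σ_v = 20.5×3.7 + 16.9×1.75 = 105.43 kPa.
Pore pressure: u = 9.81×(5.45 − 0) = 53.465 kPa.
Initial effective stress: σ'_0 = σ_v − u = 105.43 − 53.465 = 51.965 kPa.
Stress increase at mid-clay by the 2:1 spreading method:
Δσ = qBL/((B+z)(L+z)) = 96.9×4.4×6.1/((4.4+5.45)(6.1+5.45)) = 22.861 kPa
Final effective stress: σ'_f = 51.965 + 22.861 = 74.826 kPa.
σ'_f = 74.826 > σ'_p = 59.2 kPa, so the stress path crosses the preconsolidation pressure — recompression up to σ'_p, then virgin compression beyond:
S_c = H/(1+e₀)·[C_r·log₁₀(σ'_p/σ'_0) + C_c·log₁₀(σ'_f/σ'_p)]
    = 3.5/1.61 × [0.058×log₁₀(59.2/51.965) + 0.25×log₁₀(74.826/59.2)]
    = 2.1739 × [0.0032834 + 0.025433] = 0.06243 m

S_c ≈ 62.4 mm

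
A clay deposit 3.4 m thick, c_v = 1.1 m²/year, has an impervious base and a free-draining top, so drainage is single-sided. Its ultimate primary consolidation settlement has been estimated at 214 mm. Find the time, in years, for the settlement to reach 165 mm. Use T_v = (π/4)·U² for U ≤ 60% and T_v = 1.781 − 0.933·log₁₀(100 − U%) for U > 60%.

Drainage path length: H_d = H = 3.4 m (single drainage).
U = S(t)/S_ult = 165/214 = 0.771.
U > 60%: T_v = 1.781 − 0.933·log₁₀(100 − 77.103) = 0.51232.
t = T_v·H_d²/c_v = 0.51232×3.4²/1.1 = 5.384 years.

t ≈ 5.38 years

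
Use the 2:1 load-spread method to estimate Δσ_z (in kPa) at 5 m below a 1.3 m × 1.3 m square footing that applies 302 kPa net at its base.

Δσ_z ≈ 12.9 kPa

By the 2:1 method the load spreads at 1 horizontal : 2 vertical, so at depth z the loaded area has grown by z in each plan dimension:
Δσ = qBL/((B+z)(L+z)) = 302×1.3×1.3/((1.3+5)(1.3+5)) = 12.859 kPa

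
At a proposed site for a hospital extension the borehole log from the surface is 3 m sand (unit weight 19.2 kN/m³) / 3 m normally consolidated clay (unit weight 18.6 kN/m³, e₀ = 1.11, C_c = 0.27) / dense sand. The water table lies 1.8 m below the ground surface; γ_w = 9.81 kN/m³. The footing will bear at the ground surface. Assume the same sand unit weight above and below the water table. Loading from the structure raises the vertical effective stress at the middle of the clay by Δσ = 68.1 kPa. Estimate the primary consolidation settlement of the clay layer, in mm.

Mid-depth of clay below the ground surface: z = 3 + 3/2 = 4.5 m.
Total vertical stress at mid-clay: σ_v = 19.2×3 + 18.6×1.5 = 85.5 kPa.
Pore pressure: u = 9.81×(4.5 − 1.8) = 26.487 kPa.
Initial effective stress: σ'_0 = σ_v − u = 85.5 − 26.487 = 59.013 kPa.
Final effective stress: σ'_f = σ'_0 + Δσ = 59.013 + 68.1 = 127.11 kPa.
Normally consolidated clay, so the full stress increment lies on the virgin compression line:
S_c = C_c·H/(1+e₀)·log₁₀(σ'_f/σ'_0) = 0.27×3/(1+1.11)×log₁₀(127.11/59.013)
    = 0.38389 × 0.33323 = 0.1279 m

S_c ≈ 128 mm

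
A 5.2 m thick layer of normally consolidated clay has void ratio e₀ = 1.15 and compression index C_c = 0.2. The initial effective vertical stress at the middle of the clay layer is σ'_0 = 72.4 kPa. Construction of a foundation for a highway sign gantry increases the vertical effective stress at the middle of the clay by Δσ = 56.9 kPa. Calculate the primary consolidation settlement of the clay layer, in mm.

S_c ≈ 122 mm

Final effective stress: σ'_f = σ'_0 + Δσ = 72.4 + 56.9 = 129.3 kPa.
Normally consolidated clay, so the full stress increment lies on the virgin compression line:
S_c = C_c·H/(1+e₀)·log₁₀(σ'_f/σ'_0) = 0.2×5.2/(1+1.15)×log₁₀(129.3/72.4)
    = 0.48372 × 0.25186 = 0.1218 m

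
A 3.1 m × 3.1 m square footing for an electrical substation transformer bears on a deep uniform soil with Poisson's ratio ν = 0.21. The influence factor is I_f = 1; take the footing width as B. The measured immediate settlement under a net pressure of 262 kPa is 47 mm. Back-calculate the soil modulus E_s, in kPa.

S_e = q·B·(1−ν²)/E_s · I_f  ⇒  E_s = q·B·(1−ν²)·I_f / S_e.
E_s = 262 × 3.1 × 0.9559 × 1 / 0.047 = 16520 kPa

E_s ≈ 16500 kPa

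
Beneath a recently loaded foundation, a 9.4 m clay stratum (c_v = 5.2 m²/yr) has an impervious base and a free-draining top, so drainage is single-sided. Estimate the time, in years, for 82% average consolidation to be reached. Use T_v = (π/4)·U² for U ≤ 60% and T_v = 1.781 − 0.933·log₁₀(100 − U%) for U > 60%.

t ≈ 10.4 years

Drainage path length: H_d = H = 9.4 m (single drainage).
U > 60%: T_v = 1.781 − 0.933·log₁₀(100 − 82) = 0.60983.
t = T_v·H_d²/c_v = 0.60983×9.4²/5.2 = 10.36 years.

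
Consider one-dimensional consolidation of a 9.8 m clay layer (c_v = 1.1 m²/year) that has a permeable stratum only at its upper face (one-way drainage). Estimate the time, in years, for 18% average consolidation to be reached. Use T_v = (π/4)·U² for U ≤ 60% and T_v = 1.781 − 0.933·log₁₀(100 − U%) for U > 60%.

Drainage path length: H_d = H = 9.8 m (single drainage).
U ≤ 60%: T_v = (π/4)·U² = (π/4)×0.18² = 0.025447.
t = T_v·H_d²/c_v = 0.025447×9.8²/1.1 = 2.222 years.

t ≈ 2.22 years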